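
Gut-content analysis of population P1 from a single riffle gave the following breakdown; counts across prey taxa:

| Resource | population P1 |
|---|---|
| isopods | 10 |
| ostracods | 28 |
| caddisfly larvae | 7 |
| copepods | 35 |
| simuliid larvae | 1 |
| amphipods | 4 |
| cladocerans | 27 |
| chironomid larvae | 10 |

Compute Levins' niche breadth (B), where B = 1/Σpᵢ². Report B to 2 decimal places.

Proportions for population P1 (n=122): 10/122=0.0820, 28/122=0.2295, 7/122=0.0574, 35/122=0.2869, 1/122=0.0082, 4/122=0.0328, 27/122=0.2213, 10/122=0.0820
Σpᵢ² = 0.0820² + 0.2295² + 0.0574² + 0.2869² + 0.0082² + 0.0328² + 0.2213² + 0.0820² = 0.006724 + 0.052670 + 0.003295 + 0.082312 + 0.000067 + 0.001076 + 0.048974 + 0.006724 = 0.201842
B = 1 / 0.201842 = 4.9544

4.95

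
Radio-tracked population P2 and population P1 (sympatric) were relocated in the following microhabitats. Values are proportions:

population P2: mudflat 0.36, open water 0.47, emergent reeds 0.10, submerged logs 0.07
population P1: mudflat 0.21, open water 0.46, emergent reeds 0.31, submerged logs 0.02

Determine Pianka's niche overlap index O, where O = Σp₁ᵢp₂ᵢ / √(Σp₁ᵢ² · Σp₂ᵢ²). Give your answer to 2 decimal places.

Σ p₁ᵢp₂ᵢ = 0.0756 + 0.2162 + 0.0310 + 0.0014 = 0.3242
Σp_1ᵢ² = 0.36² + 0.47² + 0.10² + 0.07² = 0.1296 + 0.2209 + 0.0100 + 0.0049 = 0.3654
Σp_2ᵢ² = 0.21² + 0.46² + 0.31² + 0.02² = 0.0441 + 0.2116 + 0.0961 + 0.0004 = 0.3522
O = 0.3242 / √(0.3654 × 0.3522) = 0.3242 / 0.35874 = 0.9037

0.90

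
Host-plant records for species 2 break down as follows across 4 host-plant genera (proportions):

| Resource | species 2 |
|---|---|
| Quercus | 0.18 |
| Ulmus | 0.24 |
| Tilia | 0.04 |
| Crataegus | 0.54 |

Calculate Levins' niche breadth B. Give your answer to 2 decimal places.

2.61

Σpᵢ² = 0.18² + 0.24² + 0.04² + 0.54² = 0.0324 + 0.0576 + 0.0016 + 0.2916 = 0.3832
B = 1 / 0.3832 = 2.6096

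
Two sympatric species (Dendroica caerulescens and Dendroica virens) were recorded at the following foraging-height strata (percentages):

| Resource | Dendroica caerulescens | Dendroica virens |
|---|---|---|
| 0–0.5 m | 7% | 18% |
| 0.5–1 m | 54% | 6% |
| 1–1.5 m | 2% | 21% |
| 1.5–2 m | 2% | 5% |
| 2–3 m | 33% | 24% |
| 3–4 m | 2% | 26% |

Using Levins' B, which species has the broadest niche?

Convert percentages to proportions (divide by 100).
Σp_caerᵢ² = 0.07² + 0.54² + 0.02² + 0.02² + 0.33² + 0.02² = 0.0049 + 0.2916 + 0.0004 + 0.0004 + 0.1089 + 0.0004 = 0.4066
B_caer = 1 / 0.4066 = 2.4594
Σp_vireᵢ² = 0.18² + 0.06² + 0.21² + 0.05² + 0.24² + 0.26² = 0.0324 + 0.0036 + 0.0441 + 0.0025 + 0.0576 + 0.0676 = 0.2078
B_vire = 1 / 0.2078 = 4.8123
Highest B → broadest niche (most generalist): Dendroica virens (B = 4.81).

Dendroica virens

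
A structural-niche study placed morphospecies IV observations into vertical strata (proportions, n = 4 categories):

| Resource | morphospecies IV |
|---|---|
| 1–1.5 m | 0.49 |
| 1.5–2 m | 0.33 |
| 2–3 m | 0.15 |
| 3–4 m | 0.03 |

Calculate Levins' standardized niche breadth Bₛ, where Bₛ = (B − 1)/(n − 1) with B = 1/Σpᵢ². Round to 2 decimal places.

Σpᵢ² = 0.49² + 0.33² + 0.15² + 0.03² = 0.2401 + 0.1089 + 0.0225 + 0.0009 = 0.3724
B = 1 / 0.3724 = 2.6853
Bₛ = (B − 1)/(n − 1) = (2.6853 − 1)/(4 − 1) = 1.6853/3 = 0.5618

0.56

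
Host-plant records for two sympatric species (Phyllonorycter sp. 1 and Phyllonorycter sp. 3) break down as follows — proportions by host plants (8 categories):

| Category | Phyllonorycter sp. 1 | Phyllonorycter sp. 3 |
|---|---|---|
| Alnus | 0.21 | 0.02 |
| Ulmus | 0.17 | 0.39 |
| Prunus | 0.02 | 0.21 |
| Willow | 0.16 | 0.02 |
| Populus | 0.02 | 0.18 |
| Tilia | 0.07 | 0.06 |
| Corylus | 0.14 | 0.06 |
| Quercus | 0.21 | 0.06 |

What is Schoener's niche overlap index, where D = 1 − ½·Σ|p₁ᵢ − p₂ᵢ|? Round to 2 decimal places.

0.43

Σ|p₁ᵢ − p₂ᵢ| = 0.19 + 0.22 + 0.19 + 0.14 + 0.16 + 0.01 + 0.08 + 0.15 = 1.14
D = 1 − ½ × 1.14 = 1 − 0.570 = 0.4300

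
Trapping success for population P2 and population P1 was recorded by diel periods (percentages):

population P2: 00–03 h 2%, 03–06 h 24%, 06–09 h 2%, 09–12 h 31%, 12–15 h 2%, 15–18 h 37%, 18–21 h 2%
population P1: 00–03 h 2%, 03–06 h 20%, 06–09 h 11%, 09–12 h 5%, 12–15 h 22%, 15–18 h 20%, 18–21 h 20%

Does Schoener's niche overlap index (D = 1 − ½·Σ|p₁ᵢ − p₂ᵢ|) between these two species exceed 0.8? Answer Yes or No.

Convert percentages to proportions (divide by 100).
Σ|p₁ᵢ − p₂ᵢ| = 0.00 + 0.04 + 0.09 + 0.26 + 0.20 + 0.17 + 0.18 = 0.94
D = 1 − ½ × 0.94 = 1 − 0.470 = 0.5300
D = 0.5300 < 0.8 → No.

No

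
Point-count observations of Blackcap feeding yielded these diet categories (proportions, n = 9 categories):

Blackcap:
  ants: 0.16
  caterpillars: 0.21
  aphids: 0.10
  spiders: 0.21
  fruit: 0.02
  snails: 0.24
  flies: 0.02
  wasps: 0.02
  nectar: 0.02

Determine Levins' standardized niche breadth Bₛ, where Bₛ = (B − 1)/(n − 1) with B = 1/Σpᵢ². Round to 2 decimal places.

Σpᵢ² = 0.16² + 0.21² + 0.10² + 0.21² + 0.02² + 0.24² + 0.02² + 0.02² + 0.02² = 0.0256 + 0.0441 + 0.0100 + 0.0441 + 0.0004 + 0.0576 + 0.0004 + 0.0004 + 0.0004 = 0.1830
B = 1 / 0.1830 = 5.4645
Bₛ = (B − 1)/(n − 1) = (5.4645 − 1)/(9 − 1) = 4.4645/8 = 0.5581

0.56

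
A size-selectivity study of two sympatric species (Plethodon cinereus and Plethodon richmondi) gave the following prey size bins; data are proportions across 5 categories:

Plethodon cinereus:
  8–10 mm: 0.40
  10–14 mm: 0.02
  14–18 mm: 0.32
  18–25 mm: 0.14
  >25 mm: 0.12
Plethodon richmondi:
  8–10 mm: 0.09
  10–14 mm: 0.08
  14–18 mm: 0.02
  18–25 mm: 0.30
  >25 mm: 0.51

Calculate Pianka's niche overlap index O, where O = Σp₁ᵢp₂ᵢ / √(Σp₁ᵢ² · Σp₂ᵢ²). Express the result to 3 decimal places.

Σ p₁ᵢp₂ᵢ = 0.0360 + 0.0016 + 0.0064 + 0.0420 + 0.0612 = 0.1472
Σp_1ᵢ² = 0.40² + 0.02² + 0.32² + 0.14² + 0.12² = 0.1600 + 0.0004 + 0.1024 + 0.0196 + 0.0144 = 0.2968
Σp_2ᵢ² = 0.09² + 0.08² + 0.02² + 0.30² + 0.51² = 0.0081 + 0.0064 + 0.0004 + 0.0900 + 0.2601 = 0.3650
O = 0.1472 / √(0.2968 × 0.3650) = 0.1472 / 0.329138 = 0.44723

0.447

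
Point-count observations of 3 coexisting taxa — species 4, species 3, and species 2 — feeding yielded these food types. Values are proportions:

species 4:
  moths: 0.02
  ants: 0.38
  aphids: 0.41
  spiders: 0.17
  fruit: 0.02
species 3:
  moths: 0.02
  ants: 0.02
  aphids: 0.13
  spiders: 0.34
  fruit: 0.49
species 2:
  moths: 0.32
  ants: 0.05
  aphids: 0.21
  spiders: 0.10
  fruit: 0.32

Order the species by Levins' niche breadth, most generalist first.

species 2 > species 4 > species 3

Σp_4ᵢ² = 0.02² + 0.38² + 0.41² + 0.17² + 0.02² = 0.0004 + 0.1444 + 0.1681 + 0.0289 + 0.0004 = 0.3422
B_4 = 1 / 0.3422 = 2.9223
Σp_3ᵢ² = 0.02² + 0.02² + 0.13² + 0.34² + 0.49² = 0.0004 + 0.0004 + 0.0169 + 0.1156 + 0.2401 = 0.3734
B_3 = 1 / 0.3734 = 2.6781
Σp_2ᵢ² = 0.32² + 0.05² + 0.21² + 0.10² + 0.32² = 0.1024 + 0.0025 + 0.0441 + 0.0100 + 0.1024 = 0.2614
B_2 = 1 / 0.2614 = 3.8256
Ranking by B (broadest → narrowest): species 2 (3.83) > species 4 (2.92) > species 3 (2.68)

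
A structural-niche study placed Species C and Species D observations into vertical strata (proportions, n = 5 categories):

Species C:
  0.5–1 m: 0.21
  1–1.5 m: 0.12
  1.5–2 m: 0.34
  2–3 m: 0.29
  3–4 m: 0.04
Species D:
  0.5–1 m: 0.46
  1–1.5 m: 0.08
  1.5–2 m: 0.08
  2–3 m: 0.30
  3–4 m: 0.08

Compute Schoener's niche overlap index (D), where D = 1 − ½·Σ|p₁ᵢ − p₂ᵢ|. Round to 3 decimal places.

Σ|p₁ᵢ − p₂ᵢ| = 0.25 + 0.04 + 0.26 + 0.01 + 0.04 = 0.60
D = 1 − ½ × 0.60 = 1 − 0.300 = 0.70000

0.700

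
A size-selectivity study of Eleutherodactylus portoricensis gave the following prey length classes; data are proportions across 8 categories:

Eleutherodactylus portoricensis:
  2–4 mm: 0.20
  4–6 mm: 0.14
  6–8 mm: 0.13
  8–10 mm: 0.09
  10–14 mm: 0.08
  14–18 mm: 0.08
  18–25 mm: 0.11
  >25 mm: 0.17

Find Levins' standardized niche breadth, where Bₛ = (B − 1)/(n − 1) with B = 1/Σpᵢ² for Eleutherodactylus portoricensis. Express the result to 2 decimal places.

Σpᵢ² = 0.20² + 0.14² + 0.13² + 0.09² + 0.08² + 0.08² + 0.11² + 0.17² = 0.0400 + 0.0196 + 0.0169 + 0.0081 + 0.0064 + 0.0064 + 0.0121 + 0.0289 = 0.1384
B = 1 / 0.1384 = 7.2254
Bₛ = (B − 1)/(n − 1) = (7.2254 − 1)/(8 − 1) = 6.2254/7 = 0.8893

0.89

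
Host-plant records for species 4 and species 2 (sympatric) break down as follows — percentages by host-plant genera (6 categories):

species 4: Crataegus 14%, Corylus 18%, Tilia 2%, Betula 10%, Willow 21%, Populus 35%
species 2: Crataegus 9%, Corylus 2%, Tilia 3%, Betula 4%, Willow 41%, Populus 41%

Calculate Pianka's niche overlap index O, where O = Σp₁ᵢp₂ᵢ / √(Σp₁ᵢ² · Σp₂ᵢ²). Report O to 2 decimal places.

Convert percentages to proportions (divide by 100).
Σ p₁ᵢp₂ᵢ = 0.0126 + 0.0036 + 0.0006 + 0.0040 + 0.0861 + 0.1435 = 0.2504
Σp_1ᵢ² = 0.14² + 0.18² + 0.02² + 0.10² + 0.21² + 0.35² = 0.0196 + 0.0324 + 0.0004 + 0.0100 + 0.0441 + 0.1225 = 0.2290
Σp_2ᵢ² = 0.09² + 0.02² + 0.03² + 0.04² + 0.41² + 0.41² = 0.0081 + 0.0004 + 0.0009 + 0.0016 + 0.1681 + 0.1681 = 0.3472
O = 0.2504 / √(0.2290 × 0.3472) = 0.2504 / 0.28197 = 0.8880

0.89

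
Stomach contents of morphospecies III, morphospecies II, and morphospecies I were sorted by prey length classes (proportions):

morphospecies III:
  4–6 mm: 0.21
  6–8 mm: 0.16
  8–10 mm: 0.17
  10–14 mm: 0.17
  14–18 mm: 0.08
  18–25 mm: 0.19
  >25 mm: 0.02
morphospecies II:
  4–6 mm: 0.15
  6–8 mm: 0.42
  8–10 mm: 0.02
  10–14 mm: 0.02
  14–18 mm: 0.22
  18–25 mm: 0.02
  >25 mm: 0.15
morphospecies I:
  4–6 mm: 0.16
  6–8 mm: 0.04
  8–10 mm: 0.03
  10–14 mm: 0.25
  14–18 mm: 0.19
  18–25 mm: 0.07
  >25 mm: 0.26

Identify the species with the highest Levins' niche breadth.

Σp_IIIᵢ² = 0.21² + 0.16² + 0.17² + 0.17² + 0.08² + 0.19² + 0.02² = 0.0441 + 0.0256 + 0.0289 + 0.0289 + 0.0064 + 0.0361 + 0.0004 = 0.1704
B_III = 1 / 0.1704 = 5.8685
Σp_IIᵢ² = 0.15² + 0.42² + 0.02² + 0.02² + 0.22² + 0.02² + 0.15² = 0.0225 + 0.1764 + 0.0004 + 0.0004 + 0.0484 + 0.0004 + 0.0225 = 0.2710
B_II = 1 / 0.2710 = 3.6900
Σp_Iᵢ² = 0.16² + 0.04² + 0.03² + 0.25² + 0.19² + 0.07² + 0.26² = 0.0256 + 0.0016 + 0.0009 + 0.0625 + 0.0361 + 0.0049 + 0.0676 = 0.1992
B_I = 1 / 0.1992 = 5.0201
Highest B → broadest niche (most generalist): morphospecies III (B = 5.87).

morphospecies III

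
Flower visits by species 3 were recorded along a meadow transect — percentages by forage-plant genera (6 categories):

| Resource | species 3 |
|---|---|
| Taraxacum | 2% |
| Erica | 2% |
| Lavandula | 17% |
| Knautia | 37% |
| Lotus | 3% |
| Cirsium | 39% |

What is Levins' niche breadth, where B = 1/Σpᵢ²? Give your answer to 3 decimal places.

Convert percentages to proportions (divide by 100).
Σpᵢ² = 0.02² + 0.02² + 0.17² + 0.37² + 0.03² + 0.39² = 0.0004 + 0.0004 + 0.0289 + 0.1369 + 0.0009 + 0.1521 = 0.3196
B = 1 / 0.3196 = 3.12891

3.129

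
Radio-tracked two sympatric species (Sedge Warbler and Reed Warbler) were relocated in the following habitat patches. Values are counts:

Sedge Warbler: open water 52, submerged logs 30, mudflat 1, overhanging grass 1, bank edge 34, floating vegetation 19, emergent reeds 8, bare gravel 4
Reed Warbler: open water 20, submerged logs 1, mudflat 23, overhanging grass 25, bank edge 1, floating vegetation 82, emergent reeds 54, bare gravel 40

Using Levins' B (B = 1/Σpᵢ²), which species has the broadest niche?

Reed Warbler

Proportions for Sedge Warbler (n=149): 52/149=0.3490, 30/149=0.2013, 1/149=0.0067, 1/149=0.0067, 34/149=0.2282, 19/149=0.1275, 8/149=0.0537, 4/149=0.0268
Proportions for Reed Warbler (n=246): 20/246=0.0813, 1/246=0.0041, 23/246=0.0935, 25/246=0.1016, 1/246=0.0041, 82/246=0.3333, 54/246=0.2195, 40/246=0.1626
Σp_Sedgᵢ² = 0.3490² + 0.2013² + 0.0067² + 0.0067² + 0.2282² + 0.1275² + 0.0537² + 0.0268² = 0.121801 + 0.040522 + 0.000045 + 0.000045 + 0.052075 + 0.016256 + 0.002884 + 0.000718 = 0.234346
B_Sedg = 1 / 0.234346 = 4.2672
Σp_Reedᵢ² = 0.0813² + 0.0041² + 0.0935² + 0.1016² + 0.0041² + 0.3333² + 0.2195² + 0.1626² = 0.006610 + 0.000017 + 0.008742 + 0.010323 + 0.000017 + 0.111089 + 0.048180 + 0.026439 = 0.211417
B_Reed = 1 / 0.211417 = 4.7300
Highest B → broadest niche (most generalist): Reed Warbler (B = 4.73).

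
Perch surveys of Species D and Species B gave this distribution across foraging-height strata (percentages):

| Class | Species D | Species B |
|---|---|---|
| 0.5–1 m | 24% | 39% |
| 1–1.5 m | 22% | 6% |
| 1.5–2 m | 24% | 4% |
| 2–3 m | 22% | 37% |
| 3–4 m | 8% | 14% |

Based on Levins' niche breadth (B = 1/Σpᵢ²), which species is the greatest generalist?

Species D

Convert percentages to proportions (divide by 100).
Σp_Dᵢ² = 0.24² + 0.22² + 0.24² + 0.22² + 0.08² = 0.0576 + 0.0484 + 0.0576 + 0.0484 + 0.0064 = 0.2184
B_D = 1 / 0.2184 = 4.5788
Σp_Bᵢ² = 0.39² + 0.06² + 0.04² + 0.37² + 0.14² = 0.1521 + 0.0036 + 0.0016 + 0.1369 + 0.0196 = 0.3138
B_B = 1 / 0.3138 = 3.1867
Highest B → broadest niche (most generalist): Species D (B = 4.58).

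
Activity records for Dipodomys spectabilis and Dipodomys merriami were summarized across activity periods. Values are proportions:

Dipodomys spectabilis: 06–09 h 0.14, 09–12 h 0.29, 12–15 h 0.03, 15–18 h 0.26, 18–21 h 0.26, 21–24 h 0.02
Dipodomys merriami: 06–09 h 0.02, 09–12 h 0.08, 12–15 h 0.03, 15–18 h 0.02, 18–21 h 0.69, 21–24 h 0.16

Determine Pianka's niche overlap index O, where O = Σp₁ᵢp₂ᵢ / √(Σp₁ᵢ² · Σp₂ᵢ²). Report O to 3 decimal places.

Σ p₁ᵢp₂ᵢ = 0.0028 + 0.0232 + 0.0009 + 0.0052 + 0.1794 + 0.0032 = 0.2147
Σp_1ᵢ² = 0.14² + 0.29² + 0.03² + 0.26² + 0.26² + 0.02² = 0.0196 + 0.0841 + 0.0009 + 0.0676 + 0.0676 + 0.0004 = 0.2402
Σp_2ᵢ² = 0.02² + 0.08² + 0.03² + 0.02² + 0.69² + 0.16² = 0.0004 + 0.0064 + 0.0009 + 0.0004 + 0.4761 + 0.0256 = 0.5098
O = 0.2147 / √(0.2402 × 0.5098) = 0.2147 / 0.349934 = 0.61354

0.614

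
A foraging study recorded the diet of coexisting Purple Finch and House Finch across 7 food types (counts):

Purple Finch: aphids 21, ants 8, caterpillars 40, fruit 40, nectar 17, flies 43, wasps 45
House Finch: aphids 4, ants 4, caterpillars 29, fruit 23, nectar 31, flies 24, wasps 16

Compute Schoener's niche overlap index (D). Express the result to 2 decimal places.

0.81

Proportions for Purple Finch (n=214): 21/214=0.0981, 8/214=0.0374, 40/214=0.1869, 40/214=0.1869, 17/214=0.0794, 43/214=0.2009, 45/214=0.2103
Proportions for House Finch (n=131): 4/131=0.0305, 4/131=0.0305, 29/131=0.2214, 23/131=0.1756, 31/131=0.2366, 24/131=0.1832, 16/131=0.1221
Σ|p₁ᵢ − p₂ᵢ| = 0.0676 + 0.0069 + 0.0345 + 0.0113 + 0.1572 + 0.0177 + 0.0882 = 0.3834
D = 1 − ½ × 0.3834 = 1 − 0.19170 = 0.80830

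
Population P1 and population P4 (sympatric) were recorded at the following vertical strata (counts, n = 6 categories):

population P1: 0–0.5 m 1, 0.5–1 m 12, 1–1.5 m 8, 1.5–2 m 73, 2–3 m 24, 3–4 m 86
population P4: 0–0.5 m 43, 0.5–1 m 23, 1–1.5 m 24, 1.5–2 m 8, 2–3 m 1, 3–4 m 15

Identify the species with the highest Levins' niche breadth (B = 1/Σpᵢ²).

population P4

Proportions for population P1 (n=204): 1/204=0.0049, 12/204=0.0588, 8/204=0.0392, 73/204=0.3578, 24/204=0.1176, 86/204=0.4216
Proportions for population P4 (n=114): 43/114=0.3772, 23/114=0.2018, 24/114=0.2105, 8/114=0.0702, 1/114=0.0088, 15/114=0.1316
Σp_P1ᵢ² = 0.0049² + 0.0588² + 0.0392² + 0.3578² + 0.1176² + 0.4216² = 0.000024 + 0.003457 + 0.001537 + 0.128021 + 0.013830 + 0.177747 = 0.324616
B_P1 = 1 / 0.324616 = 3.0806
Σp_P4ᵢ² = 0.3772² + 0.2018² + 0.2105² + 0.0702² + 0.0088² + 0.1316² = 0.142280 + 0.040723 + 0.044310 + 0.004928 + 0.000077 + 0.017319 = 0.249637
B_P4 = 1 / 0.249637 = 4.0058
Highest B → broadest niche (most generalist): population P4 (B = 4.01).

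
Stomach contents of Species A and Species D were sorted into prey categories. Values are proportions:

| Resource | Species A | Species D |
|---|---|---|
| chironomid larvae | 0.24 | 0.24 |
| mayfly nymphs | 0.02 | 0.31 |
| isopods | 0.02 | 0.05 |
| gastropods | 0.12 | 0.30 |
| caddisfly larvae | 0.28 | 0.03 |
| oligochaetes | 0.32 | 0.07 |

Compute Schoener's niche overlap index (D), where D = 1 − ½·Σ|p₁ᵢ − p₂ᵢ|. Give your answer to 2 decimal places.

0.50

Σ|p₁ᵢ − p₂ᵢ| = 0.00 + 0.29 + 0.03 + 0.18 + 0.25 + 0.25 = 1.00
D = 1 − ½ × 1.00 = 1 − 0.500 = 0.5000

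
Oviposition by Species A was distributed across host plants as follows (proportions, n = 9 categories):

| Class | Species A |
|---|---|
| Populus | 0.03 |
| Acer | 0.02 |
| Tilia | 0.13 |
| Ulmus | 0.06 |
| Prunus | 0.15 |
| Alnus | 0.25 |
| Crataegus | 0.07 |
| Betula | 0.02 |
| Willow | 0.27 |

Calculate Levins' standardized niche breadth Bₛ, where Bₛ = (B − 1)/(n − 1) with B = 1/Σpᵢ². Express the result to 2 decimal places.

0.55

Σpᵢ² = 0.03² + 0.02² + 0.13² + 0.06² + 0.15² + 0.25² + 0.07² + 0.02² + 0.27² = 0.0009 + 0.0004 + 0.0169 + 0.0036 + 0.0225 + 0.0625 + 0.0049 + 0.0004 + 0.0729 = 0.1850
B = 1 / 0.1850 = 5.4054
Bₛ = (B − 1)/(n − 1) = (5.4054 − 1)/(9 − 1) = 4.4054/8 = 0.5507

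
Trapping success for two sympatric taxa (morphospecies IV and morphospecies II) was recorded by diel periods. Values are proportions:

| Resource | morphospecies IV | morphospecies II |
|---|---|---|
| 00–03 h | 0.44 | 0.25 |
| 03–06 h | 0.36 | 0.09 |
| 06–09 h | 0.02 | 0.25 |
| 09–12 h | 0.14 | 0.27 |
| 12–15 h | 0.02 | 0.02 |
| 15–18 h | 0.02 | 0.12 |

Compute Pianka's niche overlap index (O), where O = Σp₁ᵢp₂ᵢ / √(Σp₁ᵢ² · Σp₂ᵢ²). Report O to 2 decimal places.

Σ p₁ᵢp₂ᵢ = 0.1100 + 0.0324 + 0.0050 + 0.0378 + 0.0004 + 0.0024 = 0.1880
Σp_1ᵢ² = 0.44² + 0.36² + 0.02² + 0.14² + 0.02² + 0.02² = 0.1936 + 0.1296 + 0.0004 + 0.0196 + 0.0004 + 0.0004 = 0.3440
Σp_2ᵢ² = 0.25² + 0.09² + 0.25² + 0.27² + 0.02² + 0.12² = 0.0625 + 0.0081 + 0.0625 + 0.0729 + 0.0004 + 0.0144 = 0.2208
O = 0.1880 / √(0.3440 × 0.2208) = 0.1880 / 0.27560 = 0.6821

0.68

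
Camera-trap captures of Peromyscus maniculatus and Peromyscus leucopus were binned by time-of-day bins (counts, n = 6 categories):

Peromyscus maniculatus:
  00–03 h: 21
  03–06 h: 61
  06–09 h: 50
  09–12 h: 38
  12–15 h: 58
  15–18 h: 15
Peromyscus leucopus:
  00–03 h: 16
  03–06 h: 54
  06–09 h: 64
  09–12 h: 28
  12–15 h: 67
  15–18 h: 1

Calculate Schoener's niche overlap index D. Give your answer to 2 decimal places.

Proportions for Peromyscus maniculatus (n=243): 21/243=0.0864, 61/243=0.2510, 50/243=0.2058, 38/243=0.1564, 58/243=0.2387, 15/243=0.0617
Proportions for Peromyscus leucopus (n=230): 16/230=0.0696, 54/230=0.2348, 64/230=0.2783, 28/230=0.1217, 67/230=0.2913, 1/230=0.0043
Σ|p₁ᵢ − p₂ᵢ| = 0.0168 + 0.0162 + 0.0725 + 0.0347 + 0.0526 + 0.0574 = 0.2502
D = 1 − ½ × 0.2502 = 1 − 0.12510 = 0.87490

0.87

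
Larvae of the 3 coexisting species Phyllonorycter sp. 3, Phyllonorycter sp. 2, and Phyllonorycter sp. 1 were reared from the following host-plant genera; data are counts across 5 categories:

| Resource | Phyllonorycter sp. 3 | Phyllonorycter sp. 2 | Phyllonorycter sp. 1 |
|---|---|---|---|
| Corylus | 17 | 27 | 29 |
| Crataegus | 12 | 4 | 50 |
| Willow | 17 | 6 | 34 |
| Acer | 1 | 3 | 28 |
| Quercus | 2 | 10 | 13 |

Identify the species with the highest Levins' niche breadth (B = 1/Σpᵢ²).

Phyllonorycter sp. 1

Proportions for Phyllonorycter sp. 3 (n=49): 17/49=0.3469, 12/49=0.2449, 17/49=0.3469, 1/49=0.0204, 2/49=0.0408
Proportions for Phyllonorycter sp. 2 (n=50): 27/50=0.5400, 4/50=0.0800, 6/50=0.1200, 3/50=0.0600, 10/50=0.2000
Proportions for Phyllonorycter sp. 1 (n=154): 29/154=0.1883, 50/154=0.3247, 34/154=0.2208, 28/154=0.1818, 13/154=0.0844
Σp_3ᵢ² = 0.3469² + 0.2449² + 0.3469² + 0.0204² + 0.0408² = 0.120340 + 0.059976 + 0.120340 + 0.000416 + 0.001665 = 0.302737
B_3 = 1 / 0.302737 = 3.3032
Σp_2ᵢ² = 0.5400² + 0.0800² + 0.1200² + 0.0600² + 0.2000² = 0.291600 + 0.006400 + 0.014400 + 0.003600 + 0.040000 = 0.356000
B_2 = 1 / 0.356000 = 2.8090
Σp_1ᵢ² = 0.1883² + 0.3247² + 0.2208² + 0.1818² + 0.0844² = 0.035457 + 0.105430 + 0.048753 + 0.033051 + 0.007123 = 0.229814
B_1 = 1 / 0.229814 = 4.3513
Highest B → broadest niche (most generalist): Phyllonorycter sp. 1 (B = 4.35).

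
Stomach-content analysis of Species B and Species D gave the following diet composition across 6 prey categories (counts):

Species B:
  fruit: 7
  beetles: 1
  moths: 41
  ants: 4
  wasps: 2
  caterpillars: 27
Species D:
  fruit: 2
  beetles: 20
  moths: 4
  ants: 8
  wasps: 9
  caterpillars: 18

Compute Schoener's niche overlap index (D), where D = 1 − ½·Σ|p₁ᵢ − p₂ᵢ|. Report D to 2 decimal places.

0.48

Proportions for Species B (n=82): 7/82=0.0854, 1/82=0.0122, 41/82=0.5000, 4/82=0.0488, 2/82=0.0244, 27/82=0.3293
Proportions for Species D (n=61): 2/61=0.0328, 20/61=0.3279, 4/61=0.0656, 8/61=0.1311, 9/61=0.1475, 18/61=0.2951
Σ|p₁ᵢ − p₂ᵢ| = 0.0526 + 0.3157 + 0.4344 + 0.0823 + 0.1231 + 0.0342 = 1.0423
D = 1 − ½ × 1.0423 = 1 − 0.52115 = 0.47885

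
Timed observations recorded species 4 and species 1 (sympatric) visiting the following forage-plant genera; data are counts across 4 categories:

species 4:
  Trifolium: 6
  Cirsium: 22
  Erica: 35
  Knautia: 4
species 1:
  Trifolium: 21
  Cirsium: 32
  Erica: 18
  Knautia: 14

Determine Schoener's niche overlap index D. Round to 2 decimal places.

Proportions for species 4 (n=67): 6/67=0.0896, 22/67=0.3284, 35/67=0.5224, 4/67=0.0597
Proportions for species 1 (n=85): 21/85=0.2471, 32/85=0.3765, 18/85=0.2118, 14/85=0.1647
Σ|p₁ᵢ − p₂ᵢ| = 0.1575 + 0.0481 + 0.3106 + 0.1050 = 0.6212
D = 1 − ½ × 0.6212 = 1 − 0.31060 = 0.68940

0.69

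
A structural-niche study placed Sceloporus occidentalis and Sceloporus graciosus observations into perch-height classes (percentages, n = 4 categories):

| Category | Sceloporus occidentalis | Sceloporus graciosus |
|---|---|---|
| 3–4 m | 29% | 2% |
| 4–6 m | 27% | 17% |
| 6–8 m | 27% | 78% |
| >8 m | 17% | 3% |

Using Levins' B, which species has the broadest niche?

Convert percentages to proportions (divide by 100).
Σp_occiᵢ² = 0.29² + 0.27² + 0.27² + 0.17² = 0.0841 + 0.0729 + 0.0729 + 0.0289 = 0.2588
B_occi = 1 / 0.2588 = 3.8640
Σp_gracᵢ² = 0.02² + 0.17² + 0.78² + 0.03² = 0.0004 + 0.0289 + 0.6084 + 0.0009 = 0.6386
B_grac = 1 / 0.6386 = 1.5659
Highest B → broadest niche (most generalist): Sceloporus occidentalis (B = 3.86).

Sceloporus occidentalis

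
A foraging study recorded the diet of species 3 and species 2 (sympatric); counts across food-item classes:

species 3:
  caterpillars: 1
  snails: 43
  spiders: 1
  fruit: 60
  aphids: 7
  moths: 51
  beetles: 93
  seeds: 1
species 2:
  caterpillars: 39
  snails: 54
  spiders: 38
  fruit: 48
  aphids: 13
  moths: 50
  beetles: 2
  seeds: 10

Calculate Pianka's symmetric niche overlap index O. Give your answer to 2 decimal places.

0.60

Proportions for species 3 (n=257): 1/257=0.0039, 43/257=0.1673, 1/257=0.0039, 60/257=0.2335, 7/257=0.0272, 51/257=0.1984, 93/257=0.3619, 1/257=0.0039
Proportions for species 2 (n=254): 39/254=0.1535, 54/254=0.2126, 38/254=0.1496, 48/254=0.1890, 13/254=0.0512, 50/254=0.1969, 2/254=0.0079, 10/254=0.0394
Σ p₁ᵢp₂ᵢ = 0.000599 + 0.035568 + 0.000583 + 0.044132 + 0.001393 + 0.039065 + 0.002859 + 0.000154 = 0.124353
Σp_1ᵢ² = 0.0039² + 0.1673² + 0.0039² + 0.2335² + 0.0272² + 0.1984² + 0.3619² + 0.0039² = 0.000015 + 0.027989 + 0.000015 + 0.054522 + 0.000740 + 0.039363 + 0.130972 + 0.000015 = 0.253631
Σp_2ᵢ² = 0.1535² + 0.2126² + 0.1496² + 0.1890² + 0.0512² + 0.1969² + 0.0079² + 0.0394² = 0.023562 + 0.045199 + 0.022380 + 0.035721 + 0.002621 + 0.038770 + 0.000062 + 0.001552 = 0.169867
O = 0.124353 / √(0.253631 × 0.169867) = 0.124353 / 0.2075657 = 0.5991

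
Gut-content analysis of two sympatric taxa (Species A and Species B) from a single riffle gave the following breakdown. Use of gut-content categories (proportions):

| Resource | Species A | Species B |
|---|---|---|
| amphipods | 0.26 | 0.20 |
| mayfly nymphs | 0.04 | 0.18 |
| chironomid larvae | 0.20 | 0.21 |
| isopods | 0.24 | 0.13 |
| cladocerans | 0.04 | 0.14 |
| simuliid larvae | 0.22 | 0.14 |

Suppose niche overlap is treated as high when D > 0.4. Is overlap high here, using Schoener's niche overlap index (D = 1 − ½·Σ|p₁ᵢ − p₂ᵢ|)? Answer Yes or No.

Σ|p₁ᵢ − p₂ᵢ| = 0.06 + 0.14 + 0.01 + 0.11 + 0.10 + 0.08 = 0.50
D = 1 − ½ × 0.50 = 1 − 0.250 = 0.7500
D = 0.7500 > 0.4 → Yes.

Yes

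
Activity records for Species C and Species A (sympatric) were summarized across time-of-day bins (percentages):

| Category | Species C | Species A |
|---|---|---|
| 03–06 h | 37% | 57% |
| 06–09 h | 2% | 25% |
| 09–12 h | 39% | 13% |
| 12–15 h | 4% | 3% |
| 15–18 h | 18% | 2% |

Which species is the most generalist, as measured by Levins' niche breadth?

Convert percentages to proportions (divide by 100).
Σp_Cᵢ² = 0.37² + 0.02² + 0.39² + 0.04² + 0.18² = 0.1369 + 0.0004 + 0.1521 + 0.0016 + 0.0324 = 0.3234
B_C = 1 / 0.3234 = 3.0921
Σp_Aᵢ² = 0.57² + 0.25² + 0.13² + 0.03² + 0.02² = 0.3249 + 0.0625 + 0.0169 + 0.0009 + 0.0004 = 0.4056
B_A = 1 / 0.4056 = 2.4655
Highest B → broadest niche (most generalist): Species C (B = 3.09).

Species C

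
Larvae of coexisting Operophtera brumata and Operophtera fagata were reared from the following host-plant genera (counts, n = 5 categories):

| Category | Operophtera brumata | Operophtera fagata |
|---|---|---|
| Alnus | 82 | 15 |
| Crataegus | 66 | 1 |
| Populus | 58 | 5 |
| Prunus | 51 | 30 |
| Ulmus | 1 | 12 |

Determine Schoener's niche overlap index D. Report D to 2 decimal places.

0.53

Proportions for Operophtera brumata (n=258): 82/258=0.3178, 66/258=0.2558, 58/258=0.2248, 51/258=0.1977, 1/258=0.0039
Proportions for Operophtera fagata (n=63): 15/63=0.2381, 1/63=0.0159, 5/63=0.0794, 30/63=0.4762, 12/63=0.1905
Σ|p₁ᵢ − p₂ᵢ| = 0.0797 + 0.2399 + 0.1454 + 0.2785 + 0.1866 = 0.9301
D = 1 − ½ × 0.9301 = 1 − 0.46505 = 0.53495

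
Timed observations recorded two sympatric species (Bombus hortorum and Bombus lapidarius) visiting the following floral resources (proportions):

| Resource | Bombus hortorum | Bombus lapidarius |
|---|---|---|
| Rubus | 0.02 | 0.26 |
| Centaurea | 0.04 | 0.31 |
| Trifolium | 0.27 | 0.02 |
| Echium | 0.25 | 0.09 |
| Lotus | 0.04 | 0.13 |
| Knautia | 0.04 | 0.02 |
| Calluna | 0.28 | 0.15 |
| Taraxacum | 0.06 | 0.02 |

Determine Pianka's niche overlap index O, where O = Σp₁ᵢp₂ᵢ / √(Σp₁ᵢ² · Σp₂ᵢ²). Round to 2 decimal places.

0.44

Σ p₁ᵢp₂ᵢ = 0.0052 + 0.0124 + 0.0054 + 0.0225 + 0.0052 + 0.0008 + 0.0420 + 0.0012 = 0.0947
Σp_1ᵢ² = 0.02² + 0.04² + 0.27² + 0.25² + 0.04² + 0.04² + 0.28² + 0.06² = 0.0004 + 0.0016 + 0.0729 + 0.0625 + 0.0016 + 0.0016 + 0.0784 + 0.0036 = 0.2226
Σp_2ᵢ² = 0.26² + 0.31² + 0.02² + 0.09² + 0.13² + 0.02² + 0.15² + 0.02² = 0.0676 + 0.0961 + 0.0004 + 0.0081 + 0.0169 + 0.0004 + 0.0225 + 0.0004 = 0.2124
O = 0.0947 / √(0.2226 × 0.2124) = 0.0947 / 0.21744 = 0.4355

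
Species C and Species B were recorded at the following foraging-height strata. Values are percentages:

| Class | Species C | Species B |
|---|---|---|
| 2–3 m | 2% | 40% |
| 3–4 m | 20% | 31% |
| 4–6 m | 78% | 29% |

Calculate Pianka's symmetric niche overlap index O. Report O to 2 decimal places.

0.63

Convert percentages to proportions (divide by 100).
Σ p₁ᵢp₂ᵢ = 0.0080 + 0.0620 + 0.2262 = 0.2962
Σp_1ᵢ² = 0.02² + 0.20² + 0.78² = 0.0004 + 0.0400 + 0.6084 = 0.6488
Σp_2ᵢ² = 0.40² + 0.31² + 0.29² = 0.1600 + 0.0961 + 0.0841 = 0.3402
O = 0.2962 / √(0.6488 × 0.3402) = 0.2962 / 0.46981 = 0.6305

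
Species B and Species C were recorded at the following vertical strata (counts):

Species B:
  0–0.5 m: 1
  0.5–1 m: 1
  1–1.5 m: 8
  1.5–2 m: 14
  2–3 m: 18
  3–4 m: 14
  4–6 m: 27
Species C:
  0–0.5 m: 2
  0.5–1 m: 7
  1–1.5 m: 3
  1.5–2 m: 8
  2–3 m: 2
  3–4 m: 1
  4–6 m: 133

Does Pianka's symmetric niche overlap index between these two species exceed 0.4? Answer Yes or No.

Proportions for Species B (n=83): 1/83=0.0120, 1/83=0.0120, 8/83=0.0964, 14/83=0.1687, 18/83=0.2169, 14/83=0.1687, 27/83=0.3253
Proportions for Species C (n=156): 2/156=0.0128, 7/156=0.0449, 3/156=0.0192, 8/156=0.0513, 2/156=0.0128, 1/156=0.0064, 133/156=0.8526
Σ p₁ᵢp₂ᵢ = 0.000154 + 0.000539 + 0.001851 + 0.008654 + 0.002776 + 0.001080 + 0.277351 = 0.292405
Σp_1ᵢ² = 0.0120² + 0.0120² + 0.0964² + 0.1687² + 0.2169² + 0.1687² + 0.3253² = 0.000144 + 0.000144 + 0.009293 + 0.028460 + 0.047046 + 0.028460 + 0.105820 = 0.219367
Σp_2ᵢ² = 0.0128² + 0.0449² + 0.0192² + 0.0513² + 0.0128² + 0.0064² + 0.8526² = 0.000164 + 0.002016 + 0.000369 + 0.002632 + 0.000164 + 0.000041 + 0.726927 = 0.732313
O = 0.292405 / √(0.219367 × 0.732313) = 0.292405 / 0.4008058 = 0.7295
O = 0.7295 > 0.4 → Yes.

Yes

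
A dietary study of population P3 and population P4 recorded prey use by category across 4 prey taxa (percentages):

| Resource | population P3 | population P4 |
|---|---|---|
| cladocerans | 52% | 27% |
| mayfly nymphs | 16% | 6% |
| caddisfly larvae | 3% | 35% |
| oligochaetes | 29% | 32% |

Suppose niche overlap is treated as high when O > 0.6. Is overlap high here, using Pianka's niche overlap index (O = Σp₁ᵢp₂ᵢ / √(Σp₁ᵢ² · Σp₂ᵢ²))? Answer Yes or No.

Convert percentages to proportions (divide by 100).
Σ p₁ᵢp₂ᵢ = 0.1404 + 0.0096 + 0.0105 + 0.0928 = 0.2533
Σp_1ᵢ² = 0.52² + 0.16² + 0.03² + 0.29² = 0.2704 + 0.0256 + 0.0009 + 0.0841 = 0.3810
Σp_2ᵢ² = 0.27² + 0.06² + 0.35² + 0.32² = 0.0729 + 0.0036 + 0.1225 + 0.1024 = 0.3014
O = 0.2533 / √(0.3810 × 0.3014) = 0.2533 / 0.33887 = 0.7475
O = 0.7475 > 0.6 → Yes.

Yes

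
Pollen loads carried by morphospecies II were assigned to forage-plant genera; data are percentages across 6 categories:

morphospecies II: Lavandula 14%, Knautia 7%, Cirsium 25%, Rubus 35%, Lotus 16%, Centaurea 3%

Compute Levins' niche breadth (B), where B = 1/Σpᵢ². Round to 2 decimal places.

Convert percentages to proportions (divide by 100).
Σpᵢ² = 0.14² + 0.07² + 0.25² + 0.35² + 0.16² + 0.03² = 0.0196 + 0.0049 + 0.0625 + 0.1225 + 0.0256 + 0.0009 = 0.2360
B = 1 / 0.2360 = 4.2373

4.24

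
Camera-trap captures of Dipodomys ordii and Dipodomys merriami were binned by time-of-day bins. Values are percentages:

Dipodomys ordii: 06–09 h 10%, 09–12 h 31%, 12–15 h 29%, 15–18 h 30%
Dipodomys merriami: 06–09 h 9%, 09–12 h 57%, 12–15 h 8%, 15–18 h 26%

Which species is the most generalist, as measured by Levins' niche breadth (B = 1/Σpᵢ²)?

Convert percentages to proportions (divide by 100).
Σp_ordiᵢ² = 0.10² + 0.31² + 0.29² + 0.30² = 0.0100 + 0.0961 + 0.0841 + 0.0900 = 0.2802
B_ordi = 1 / 0.2802 = 3.5689
Σp_merrᵢ² = 0.09² + 0.57² + 0.08² + 0.26² = 0.0081 + 0.3249 + 0.0064 + 0.0676 = 0.4070
B_merr = 1 / 0.4070 = 2.4570
Highest B → broadest niche (most generalist): Dipodomys ordii (B = 3.57).

Dipodomys ordii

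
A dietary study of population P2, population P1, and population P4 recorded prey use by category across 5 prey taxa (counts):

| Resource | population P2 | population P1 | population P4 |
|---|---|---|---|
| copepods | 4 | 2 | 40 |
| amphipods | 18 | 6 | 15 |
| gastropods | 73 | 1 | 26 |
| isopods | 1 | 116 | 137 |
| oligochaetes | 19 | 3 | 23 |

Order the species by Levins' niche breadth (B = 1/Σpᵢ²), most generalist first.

Proportions for population P2 (n=115): 4/115=0.0348, 18/115=0.1565, 73/115=0.6348, 1/115=0.0087, 19/115=0.1652
Proportions for population P1 (n=128): 2/128=0.0156, 6/128=0.0469, 1/128=0.0078, 116/128=0.9063, 3/128=0.0234
Proportions for population P4 (n=241): 40/241=0.1660, 15/241=0.0622, 26/241=0.1079, 137/241=0.5685, 23/241=0.0954
Σp_P2ᵢ² = 0.0348² + 0.1565² + 0.6348² + 0.0087² + 0.1652² = 0.001211 + 0.024492 + 0.402971 + 0.000076 + 0.027291 = 0.456041
B_P2 = 1 / 0.456041 = 2.1928
Σp_P1ᵢ² = 0.0156² + 0.0469² + 0.0078² + 0.9063² + 0.0234² = 0.000243 + 0.002200 + 0.000061 + 0.821380 + 0.000548 = 0.824432
B_P1 = 1 / 0.824432 = 1.2130
Σp_P4ᵢ² = 0.1660² + 0.0622² + 0.1079² + 0.5685² + 0.0954² = 0.027556 + 0.003869 + 0.011642 + 0.323192 + 0.009101 = 0.375360
B_P4 = 1 / 0.375360 = 2.6641
Ranking by B (broadest → narrowest): population P4 (2.66) > population P2 (2.19) > population P1 (1.21)

population P4 > population P2 > population P1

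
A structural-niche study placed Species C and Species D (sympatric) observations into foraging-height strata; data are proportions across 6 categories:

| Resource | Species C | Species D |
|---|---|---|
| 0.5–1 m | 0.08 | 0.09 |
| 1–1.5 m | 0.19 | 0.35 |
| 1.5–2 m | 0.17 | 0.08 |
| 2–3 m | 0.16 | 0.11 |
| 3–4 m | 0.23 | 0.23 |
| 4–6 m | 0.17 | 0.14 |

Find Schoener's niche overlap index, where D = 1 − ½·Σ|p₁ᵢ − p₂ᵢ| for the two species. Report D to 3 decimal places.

Σ|p₁ᵢ − p₂ᵢ| = 0.01 + 0.16 + 0.09 + 0.05 + 0.00 + 0.03 = 0.34
D = 1 − ½ × 0.34 = 1 − 0.170 = 0.83000

0.830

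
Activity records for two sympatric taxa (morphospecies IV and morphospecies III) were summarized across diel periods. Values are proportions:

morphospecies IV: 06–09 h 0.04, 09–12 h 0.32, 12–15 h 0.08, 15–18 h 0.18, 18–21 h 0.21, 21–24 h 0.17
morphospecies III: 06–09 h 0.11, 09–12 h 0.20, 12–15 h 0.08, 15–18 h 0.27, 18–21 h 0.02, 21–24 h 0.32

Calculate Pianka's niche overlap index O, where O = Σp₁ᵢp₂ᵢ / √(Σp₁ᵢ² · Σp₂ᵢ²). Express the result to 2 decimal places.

Σ p₁ᵢp₂ᵢ = 0.0044 + 0.0640 + 0.0064 + 0.0486 + 0.0042 + 0.0544 = 0.1820
Σp_1ᵢ² = 0.04² + 0.32² + 0.08² + 0.18² + 0.21² + 0.17² = 0.0016 + 0.1024 + 0.0064 + 0.0324 + 0.0441 + 0.0289 = 0.2158
Σp_2ᵢ² = 0.11² + 0.20² + 0.08² + 0.27² + 0.02² + 0.32² = 0.0121 + 0.0400 + 0.0064 + 0.0729 + 0.0004 + 0.1024 = 0.2342
O = 0.1820 / √(0.2158 × 0.2342) = 0.1820 / 0.22481 = 0.8096

0.81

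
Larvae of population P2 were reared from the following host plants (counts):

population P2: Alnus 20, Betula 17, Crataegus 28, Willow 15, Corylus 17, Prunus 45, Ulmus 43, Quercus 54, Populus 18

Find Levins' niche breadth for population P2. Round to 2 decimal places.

Proportions for population P2 (n=257): 20/257=0.0778, 17/257=0.0661, 28/257=0.1089, 15/257=0.0584, 17/257=0.0661, 45/257=0.1751, 43/257=0.1673, 54/257=0.2101, 18/257=0.0700
Σpᵢ² = 0.0778² + 0.0661² + 0.1089² + 0.0584² + 0.0661² + 0.1751² + 0.1673² + 0.2101² + 0.0700² = 0.006053 + 0.004369 + 0.011859 + 0.003411 + 0.004369 + 0.030660 + 0.027989 + 0.044142 + 0.004900 = 0.137752
B = 1 / 0.137752 = 7.2594

7.26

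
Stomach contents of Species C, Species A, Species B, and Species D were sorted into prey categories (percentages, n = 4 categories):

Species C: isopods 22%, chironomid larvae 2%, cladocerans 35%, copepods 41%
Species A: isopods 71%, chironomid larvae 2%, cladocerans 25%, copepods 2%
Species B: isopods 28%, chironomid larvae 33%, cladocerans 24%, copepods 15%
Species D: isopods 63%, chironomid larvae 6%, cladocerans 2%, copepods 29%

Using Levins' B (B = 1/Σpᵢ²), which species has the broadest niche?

Species B

Convert percentages to proportions (divide by 100).
Σp_Cᵢ² = 0.22² + 0.02² + 0.35² + 0.41² = 0.0484 + 0.0004 + 0.1225 + 0.1681 = 0.3394
B_C = 1 / 0.3394 = 2.9464
Σp_Aᵢ² = 0.71² + 0.02² + 0.25² + 0.02² = 0.5041 + 0.0004 + 0.0625 + 0.0004 = 0.5674
B_A = 1 / 0.5674 = 1.7624
Σp_Bᵢ² = 0.28² + 0.33² + 0.24² + 0.15² = 0.0784 + 0.1089 + 0.0576 + 0.0225 = 0.2674
B_B = 1 / 0.2674 = 3.7397
Σp_Dᵢ² = 0.63² + 0.06² + 0.02² + 0.29² = 0.3969 + 0.0036 + 0.0004 + 0.0841 = 0.4850
B_D = 1 / 0.4850 = 2.0619
Highest B → broadest niche (most generalist): Species B (B = 3.74).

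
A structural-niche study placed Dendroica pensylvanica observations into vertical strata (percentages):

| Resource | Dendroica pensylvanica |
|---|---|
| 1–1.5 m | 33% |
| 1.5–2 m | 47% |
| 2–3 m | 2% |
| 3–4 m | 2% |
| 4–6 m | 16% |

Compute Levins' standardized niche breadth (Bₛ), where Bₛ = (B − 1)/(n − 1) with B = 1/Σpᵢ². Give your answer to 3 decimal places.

0.452

Convert percentages to proportions (divide by 100).
Σpᵢ² = 0.33² + 0.47² + 0.02² + 0.02² + 0.16² = 0.1089 + 0.2209 + 0.0004 + 0.0004 + 0.0256 = 0.3562
B = 1 / 0.3562 = 2.80741
Bₛ = (B − 1)/(n − 1) = (2.80741 − 1)/(5 − 1) = 1.80741/4 = 0.45185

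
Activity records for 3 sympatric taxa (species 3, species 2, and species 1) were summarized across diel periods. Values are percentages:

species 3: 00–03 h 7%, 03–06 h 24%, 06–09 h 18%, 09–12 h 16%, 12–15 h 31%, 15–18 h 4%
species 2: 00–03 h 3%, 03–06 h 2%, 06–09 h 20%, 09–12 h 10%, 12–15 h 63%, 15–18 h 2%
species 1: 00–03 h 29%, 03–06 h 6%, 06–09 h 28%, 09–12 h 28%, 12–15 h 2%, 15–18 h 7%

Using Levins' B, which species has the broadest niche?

species 3

Convert percentages to proportions (divide by 100).
Σp_3ᵢ² = 0.07² + 0.24² + 0.18² + 0.16² + 0.31² + 0.04² = 0.0049 + 0.0576 + 0.0324 + 0.0256 + 0.0961 + 0.0016 = 0.2182
B_3 = 1 / 0.2182 = 4.5830
Σp_2ᵢ² = 0.03² + 0.02² + 0.20² + 0.10² + 0.63² + 0.02² = 0.0009 + 0.0004 + 0.0400 + 0.0100 + 0.3969 + 0.0004 = 0.4486
B_2 = 1 / 0.4486 = 2.2292
Σp_1ᵢ² = 0.29² + 0.06² + 0.28² + 0.28² + 0.02² + 0.07² = 0.0841 + 0.0036 + 0.0784 + 0.0784 + 0.0004 + 0.0049 = 0.2498
B_1 = 1 / 0.2498 = 4.0032
Highest B → broadest niche (most generalist): species 3 (B = 4.58).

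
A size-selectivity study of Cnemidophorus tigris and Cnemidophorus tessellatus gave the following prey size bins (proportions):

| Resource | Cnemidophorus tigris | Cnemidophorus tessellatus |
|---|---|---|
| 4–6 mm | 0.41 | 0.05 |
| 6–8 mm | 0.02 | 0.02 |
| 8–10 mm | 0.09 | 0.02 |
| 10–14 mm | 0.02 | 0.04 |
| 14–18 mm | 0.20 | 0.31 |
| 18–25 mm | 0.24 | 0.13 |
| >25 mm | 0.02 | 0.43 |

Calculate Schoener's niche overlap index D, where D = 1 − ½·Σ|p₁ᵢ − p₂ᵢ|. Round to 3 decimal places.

0.460

Σ|p₁ᵢ − p₂ᵢ| = 0.36 + 0.00 + 0.07 + 0.02 + 0.11 + 0.11 + 0.41 = 1.08
D = 1 − ½ × 1.08 = 1 − 0.540 = 0.46000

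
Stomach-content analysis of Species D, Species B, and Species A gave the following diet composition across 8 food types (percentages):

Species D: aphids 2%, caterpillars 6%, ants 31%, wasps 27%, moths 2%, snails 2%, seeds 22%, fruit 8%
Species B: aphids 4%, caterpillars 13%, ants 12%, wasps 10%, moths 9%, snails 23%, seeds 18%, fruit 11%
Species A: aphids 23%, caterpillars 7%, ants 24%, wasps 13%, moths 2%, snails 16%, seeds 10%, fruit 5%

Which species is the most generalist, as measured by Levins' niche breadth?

Convert percentages to proportions (divide by 100).
Σp_Dᵢ² = 0.02² + 0.06² + 0.31² + 0.27² + 0.02² + 0.02² + 0.22² + 0.08² = 0.0004 + 0.0036 + 0.0961 + 0.0729 + 0.0004 + 0.0004 + 0.0484 + 0.0064 = 0.2286
B_D = 1 / 0.2286 = 4.3745
Σp_Bᵢ² = 0.04² + 0.13² + 0.12² + 0.10² + 0.09² + 0.23² + 0.18² + 0.11² = 0.0016 + 0.0169 + 0.0144 + 0.0100 + 0.0081 + 0.0529 + 0.0324 + 0.0121 = 0.1484
B_B = 1 / 0.1484 = 6.7385
Σp_Aᵢ² = 0.23² + 0.07² + 0.24² + 0.13² + 0.02² + 0.16² + 0.10² + 0.05² = 0.0529 + 0.0049 + 0.0576 + 0.0169 + 0.0004 + 0.0256 + 0.0100 + 0.0025 = 0.1708
B_A = 1 / 0.1708 = 5.8548
Highest B → broadest niche (most generalist): Species B (B = 6.74).

Species B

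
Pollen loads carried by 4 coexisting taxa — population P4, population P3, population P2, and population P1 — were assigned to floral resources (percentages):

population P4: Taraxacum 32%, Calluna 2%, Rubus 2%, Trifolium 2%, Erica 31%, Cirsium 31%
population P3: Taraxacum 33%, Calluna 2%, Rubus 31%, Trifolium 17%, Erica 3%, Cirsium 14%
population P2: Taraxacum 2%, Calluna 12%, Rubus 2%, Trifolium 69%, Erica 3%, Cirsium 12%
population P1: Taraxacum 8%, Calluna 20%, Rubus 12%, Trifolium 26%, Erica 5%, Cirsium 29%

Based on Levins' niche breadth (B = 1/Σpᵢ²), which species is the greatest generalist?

Convert percentages to proportions (divide by 100).
Σp_P4ᵢ² = 0.32² + 0.02² + 0.02² + 0.02² + 0.31² + 0.31² = 0.1024 + 0.0004 + 0.0004 + 0.0004 + 0.0961 + 0.0961 = 0.2958
B_P4 = 1 / 0.2958 = 3.3807
Σp_P3ᵢ² = 0.33² + 0.02² + 0.31² + 0.17² + 0.03² + 0.14² = 0.1089 + 0.0004 + 0.0961 + 0.0289 + 0.0009 + 0.0196 = 0.2548
B_P3 = 1 / 0.2548 = 3.9246
Σp_P2ᵢ² = 0.02² + 0.12² + 0.02² + 0.69² + 0.03² + 0.12² = 0.0004 + 0.0144 + 0.0004 + 0.4761 + 0.0009 + 0.0144 = 0.5066
B_P2 = 1 / 0.5066 = 1.9739
Σp_P1ᵢ² = 0.08² + 0.20² + 0.12² + 0.26² + 0.05² + 0.29² = 0.0064 + 0.0400 + 0.0144 + 0.0676 + 0.0025 + 0.0841 = 0.2150
B_P1 = 1 / 0.2150 = 4.6512
Highest B → broadest niche (most generalist): population P1 (B = 4.65).

population P1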